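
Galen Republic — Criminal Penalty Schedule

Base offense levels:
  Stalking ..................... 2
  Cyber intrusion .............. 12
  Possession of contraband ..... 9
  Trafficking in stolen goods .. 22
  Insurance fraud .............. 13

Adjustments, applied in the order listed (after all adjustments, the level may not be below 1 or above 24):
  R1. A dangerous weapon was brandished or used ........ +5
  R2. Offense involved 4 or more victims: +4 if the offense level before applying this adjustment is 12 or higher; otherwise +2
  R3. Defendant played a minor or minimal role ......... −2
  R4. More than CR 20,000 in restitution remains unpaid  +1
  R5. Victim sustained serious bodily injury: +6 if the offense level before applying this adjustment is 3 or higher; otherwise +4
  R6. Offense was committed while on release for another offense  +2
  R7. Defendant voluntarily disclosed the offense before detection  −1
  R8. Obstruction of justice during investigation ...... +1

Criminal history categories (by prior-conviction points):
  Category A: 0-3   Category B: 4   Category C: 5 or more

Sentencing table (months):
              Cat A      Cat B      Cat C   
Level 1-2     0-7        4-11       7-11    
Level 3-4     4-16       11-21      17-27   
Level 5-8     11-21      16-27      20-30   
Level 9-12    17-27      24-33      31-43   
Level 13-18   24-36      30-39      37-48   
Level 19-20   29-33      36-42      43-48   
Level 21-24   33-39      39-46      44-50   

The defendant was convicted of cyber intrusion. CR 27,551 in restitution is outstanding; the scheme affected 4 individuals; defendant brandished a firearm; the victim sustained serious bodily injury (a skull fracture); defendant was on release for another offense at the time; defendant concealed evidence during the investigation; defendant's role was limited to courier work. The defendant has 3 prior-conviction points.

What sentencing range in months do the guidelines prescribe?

Base offense level for cyber intrusion: 12.
R1 applies: 12 + 5 = 17.
R2 applies (level before this adjustment is 17 ≥ 12, so +4): 17 + 4 = 21.
R3 applies: 21 − 2 = 19.
R4 applies: 19 + 1 = 20.
R5 applies (level before this adjustment is 20 ≥ 3, so +6): 20 + 6 = 26.
R6 applies: 26 + 2 = 28.
R7 does not apply.
R8 applies: 28 + 1 = 29.
Level 29 exceeds the maximum of 24; capped at 24.
Final offense level: 24.
Criminal history: 3 prior points → Category A (0-3).
Level 24 falls in the 21-24 band.
Grid: Level 21-24 × Category A = 33-39 months.

33-39 months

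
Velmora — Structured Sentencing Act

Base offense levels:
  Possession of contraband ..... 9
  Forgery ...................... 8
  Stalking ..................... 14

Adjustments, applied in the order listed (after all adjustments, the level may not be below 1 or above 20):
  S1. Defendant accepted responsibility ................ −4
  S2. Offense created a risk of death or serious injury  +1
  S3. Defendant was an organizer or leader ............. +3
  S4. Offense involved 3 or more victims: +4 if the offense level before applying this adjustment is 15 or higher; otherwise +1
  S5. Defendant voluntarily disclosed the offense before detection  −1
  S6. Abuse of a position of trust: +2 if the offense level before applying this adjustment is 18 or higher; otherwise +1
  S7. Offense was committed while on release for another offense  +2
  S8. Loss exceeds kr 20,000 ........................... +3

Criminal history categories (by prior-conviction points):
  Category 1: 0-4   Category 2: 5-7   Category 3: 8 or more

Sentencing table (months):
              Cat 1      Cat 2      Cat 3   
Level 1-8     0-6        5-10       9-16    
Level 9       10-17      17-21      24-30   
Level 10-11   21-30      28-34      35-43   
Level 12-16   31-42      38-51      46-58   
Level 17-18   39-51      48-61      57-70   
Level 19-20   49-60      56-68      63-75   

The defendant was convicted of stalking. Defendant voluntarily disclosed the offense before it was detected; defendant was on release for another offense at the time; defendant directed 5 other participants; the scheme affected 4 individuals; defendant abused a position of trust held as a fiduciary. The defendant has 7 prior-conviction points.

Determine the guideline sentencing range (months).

Base offense level for stalking: 14.
S1 does not apply.
S2 does not apply.
S3 applies: 14 + 3 = 17.
S4 applies (level before this adjustment is 17 ≥ 15, so +4): 17 + 4 = 21.
S5 applies: 21 − 1 = 20.
S6 applies (level before this adjustment is 20 ≥ 18, so +2): 20 + 2 = 22.
S7 applies: 22 + 2 = 24.
Level 24 exceeds the maximum of 20; capped at 20.
Final offense level: 20.
Criminal history: 7 prior points → Category 2 (5-7).
Level 20 falls in the 19-20 band.
Grid: Level 19-20 × Category 2 = 56-68 months.

56-68 months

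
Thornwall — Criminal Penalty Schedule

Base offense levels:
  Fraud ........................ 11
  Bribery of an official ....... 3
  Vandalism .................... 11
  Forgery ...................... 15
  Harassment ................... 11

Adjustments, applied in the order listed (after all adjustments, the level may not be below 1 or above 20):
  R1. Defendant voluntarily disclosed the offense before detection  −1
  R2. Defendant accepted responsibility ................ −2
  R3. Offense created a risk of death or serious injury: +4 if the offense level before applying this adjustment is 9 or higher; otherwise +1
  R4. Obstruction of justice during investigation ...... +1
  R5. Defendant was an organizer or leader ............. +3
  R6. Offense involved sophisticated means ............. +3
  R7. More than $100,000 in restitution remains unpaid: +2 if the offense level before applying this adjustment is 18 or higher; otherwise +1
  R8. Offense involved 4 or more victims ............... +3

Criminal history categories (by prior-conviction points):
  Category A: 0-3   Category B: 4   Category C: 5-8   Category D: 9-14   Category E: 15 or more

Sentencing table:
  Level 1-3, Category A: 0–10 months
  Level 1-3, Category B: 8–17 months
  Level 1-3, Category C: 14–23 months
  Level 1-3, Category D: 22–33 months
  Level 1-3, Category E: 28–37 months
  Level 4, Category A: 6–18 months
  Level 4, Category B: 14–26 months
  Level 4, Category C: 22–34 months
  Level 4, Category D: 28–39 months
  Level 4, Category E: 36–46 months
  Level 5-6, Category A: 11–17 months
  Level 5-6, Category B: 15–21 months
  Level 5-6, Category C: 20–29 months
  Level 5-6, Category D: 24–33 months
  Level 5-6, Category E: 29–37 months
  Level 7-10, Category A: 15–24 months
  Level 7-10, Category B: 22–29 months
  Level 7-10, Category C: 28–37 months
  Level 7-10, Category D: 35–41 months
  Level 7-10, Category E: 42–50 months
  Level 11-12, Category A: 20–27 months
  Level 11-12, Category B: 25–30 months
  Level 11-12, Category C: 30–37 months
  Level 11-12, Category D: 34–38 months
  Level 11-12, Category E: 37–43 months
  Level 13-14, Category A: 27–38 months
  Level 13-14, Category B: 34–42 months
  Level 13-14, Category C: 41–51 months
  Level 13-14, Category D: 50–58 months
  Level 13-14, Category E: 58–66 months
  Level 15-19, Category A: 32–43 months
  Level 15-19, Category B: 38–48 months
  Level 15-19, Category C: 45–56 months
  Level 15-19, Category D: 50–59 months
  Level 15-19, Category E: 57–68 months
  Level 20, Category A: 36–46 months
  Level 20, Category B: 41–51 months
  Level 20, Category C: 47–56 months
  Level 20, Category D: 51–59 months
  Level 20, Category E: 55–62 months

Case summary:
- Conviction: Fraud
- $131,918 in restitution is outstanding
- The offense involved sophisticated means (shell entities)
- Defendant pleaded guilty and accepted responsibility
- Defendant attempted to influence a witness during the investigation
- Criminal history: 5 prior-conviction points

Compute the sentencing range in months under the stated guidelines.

Base offense level for fraud: 11.
R1 does not apply.
R2 applies: 11 − 2 = 9.
R3 does not apply.
R4 applies: 9 + 1 = 10.
R6 applies: 10 + 3 = 13.
R7 applies (level before this adjustment is 13 < 18, so +1): 13 + 1 = 14.
R8 does not apply.
Final offense level: 14.
Criminal history: 5 prior points → Category C (5-8).
Level 14 falls in the 13-14 band.
Grid: Level 13-14 × Category C = 41-51 months.

41-51 months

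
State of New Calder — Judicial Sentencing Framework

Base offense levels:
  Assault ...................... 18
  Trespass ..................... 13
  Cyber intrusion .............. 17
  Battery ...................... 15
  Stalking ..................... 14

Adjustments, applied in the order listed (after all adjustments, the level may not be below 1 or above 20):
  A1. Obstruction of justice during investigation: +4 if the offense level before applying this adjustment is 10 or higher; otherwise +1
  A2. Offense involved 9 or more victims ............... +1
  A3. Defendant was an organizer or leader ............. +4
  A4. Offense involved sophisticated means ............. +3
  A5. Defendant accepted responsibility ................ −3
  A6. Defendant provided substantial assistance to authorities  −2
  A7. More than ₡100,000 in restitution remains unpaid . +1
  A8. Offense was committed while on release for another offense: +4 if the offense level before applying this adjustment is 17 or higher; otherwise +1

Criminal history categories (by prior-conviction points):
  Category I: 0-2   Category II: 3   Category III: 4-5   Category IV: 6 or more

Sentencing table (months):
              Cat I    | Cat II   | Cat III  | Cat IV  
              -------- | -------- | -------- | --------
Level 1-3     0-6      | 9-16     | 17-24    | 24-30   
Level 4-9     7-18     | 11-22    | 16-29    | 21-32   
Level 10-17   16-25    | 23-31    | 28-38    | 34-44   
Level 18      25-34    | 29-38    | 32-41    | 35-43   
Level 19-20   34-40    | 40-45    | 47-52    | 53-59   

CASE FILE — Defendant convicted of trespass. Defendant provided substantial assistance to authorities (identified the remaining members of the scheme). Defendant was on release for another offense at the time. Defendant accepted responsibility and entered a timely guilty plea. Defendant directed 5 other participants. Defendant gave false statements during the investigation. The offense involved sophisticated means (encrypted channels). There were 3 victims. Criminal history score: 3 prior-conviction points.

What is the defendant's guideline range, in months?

40-45 months

Base offense level for trespass: 13.
A1 applies (level before this adjustment is 13 ≥ 10, so +4): 13 + 4 = 17.
A3 applies: 17 + 4 = 21.
A4 applies: 21 + 3 = 24.
A5 applies: 24 − 3 = 21.
A6 applies: 21 − 2 = 19.
A7 does not apply.
A8 applies (level before this adjustment is 19 ≥ 17, so +4): 19 + 4 = 23.
Level 23 exceeds the maximum of 20; capped at 20.
Final offense level: 20.
Criminal history: 3 prior points → Category II (3).
Level 20 falls in the 19-20 band.
Grid: Level 19-20 × Category II = 40-45 months.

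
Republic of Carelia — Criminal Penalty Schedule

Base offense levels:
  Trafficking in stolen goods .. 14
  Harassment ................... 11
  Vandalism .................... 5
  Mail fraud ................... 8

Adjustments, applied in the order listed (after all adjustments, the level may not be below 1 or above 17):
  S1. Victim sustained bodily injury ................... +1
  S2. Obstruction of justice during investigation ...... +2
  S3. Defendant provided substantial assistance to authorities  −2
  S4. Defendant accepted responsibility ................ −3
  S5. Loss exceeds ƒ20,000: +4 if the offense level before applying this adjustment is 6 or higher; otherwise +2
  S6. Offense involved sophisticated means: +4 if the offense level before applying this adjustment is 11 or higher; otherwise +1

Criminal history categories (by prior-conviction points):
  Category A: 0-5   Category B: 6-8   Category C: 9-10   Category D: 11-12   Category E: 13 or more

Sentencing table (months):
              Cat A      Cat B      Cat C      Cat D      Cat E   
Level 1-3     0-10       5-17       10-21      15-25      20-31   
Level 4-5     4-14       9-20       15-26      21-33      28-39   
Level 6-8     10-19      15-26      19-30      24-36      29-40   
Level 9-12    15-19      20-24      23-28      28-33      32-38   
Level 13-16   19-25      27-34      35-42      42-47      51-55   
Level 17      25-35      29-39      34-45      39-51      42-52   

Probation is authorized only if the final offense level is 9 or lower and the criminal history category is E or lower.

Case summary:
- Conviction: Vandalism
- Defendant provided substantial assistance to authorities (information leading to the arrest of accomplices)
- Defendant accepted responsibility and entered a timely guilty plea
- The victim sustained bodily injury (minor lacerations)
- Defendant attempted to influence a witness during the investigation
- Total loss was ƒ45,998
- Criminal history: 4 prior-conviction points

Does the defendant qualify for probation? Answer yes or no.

Yes

Base offense level for vandalism: 5.
S1 applies: 5 + 1 = 6.
S2 applies: 6 + 2 = 8.
S3 applies: 8 − 2 = 6.
S4 applies: 6 − 3 = 3.
S5 applies (level before this adjustment is 3 < 6, so +2): 3 + 2 = 5.
Final offense level: 5.
Criminal history: 4 prior points → Category A (0-5).
Level 5 falls in the 4-5 band.
Grid: Level 4-5 × Category A = 4-14 months.
Probation check: level 5 ≤ 9 and category A ≤ E → eligible.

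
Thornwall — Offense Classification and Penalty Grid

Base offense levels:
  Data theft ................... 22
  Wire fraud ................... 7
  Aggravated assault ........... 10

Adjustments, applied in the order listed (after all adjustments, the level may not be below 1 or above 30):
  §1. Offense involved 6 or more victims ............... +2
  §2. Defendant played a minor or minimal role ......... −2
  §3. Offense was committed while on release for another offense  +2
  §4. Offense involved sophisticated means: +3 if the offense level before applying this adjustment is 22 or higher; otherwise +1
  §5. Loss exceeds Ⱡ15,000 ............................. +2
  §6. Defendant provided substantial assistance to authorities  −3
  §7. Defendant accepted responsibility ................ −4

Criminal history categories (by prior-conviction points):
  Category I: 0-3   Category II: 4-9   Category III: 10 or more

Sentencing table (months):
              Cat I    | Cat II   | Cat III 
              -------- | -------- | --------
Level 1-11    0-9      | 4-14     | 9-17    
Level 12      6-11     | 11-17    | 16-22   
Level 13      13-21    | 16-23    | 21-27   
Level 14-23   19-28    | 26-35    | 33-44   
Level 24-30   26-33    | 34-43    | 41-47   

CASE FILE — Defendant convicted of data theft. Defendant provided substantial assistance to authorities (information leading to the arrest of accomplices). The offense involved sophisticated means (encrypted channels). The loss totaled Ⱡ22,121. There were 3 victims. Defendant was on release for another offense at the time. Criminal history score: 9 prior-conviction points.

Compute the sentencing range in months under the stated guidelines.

34-43 months

Base offense level for data theft: 22.
§1 does not apply.
§3 applies: 22 + 2 = 24.
§4 applies (level before this adjustment is 24 ≥ 22, so +3): 24 + 3 = 27.
§5 applies: 27 + 2 = 29.
§6 applies: 29 − 3 = 26.
Final offense level: 26.
Criminal history: 9 prior points → Category II (4-9).
Level 26 falls in the 24-30 band.
Grid: Level 24-30 × Category II = 34-43 months.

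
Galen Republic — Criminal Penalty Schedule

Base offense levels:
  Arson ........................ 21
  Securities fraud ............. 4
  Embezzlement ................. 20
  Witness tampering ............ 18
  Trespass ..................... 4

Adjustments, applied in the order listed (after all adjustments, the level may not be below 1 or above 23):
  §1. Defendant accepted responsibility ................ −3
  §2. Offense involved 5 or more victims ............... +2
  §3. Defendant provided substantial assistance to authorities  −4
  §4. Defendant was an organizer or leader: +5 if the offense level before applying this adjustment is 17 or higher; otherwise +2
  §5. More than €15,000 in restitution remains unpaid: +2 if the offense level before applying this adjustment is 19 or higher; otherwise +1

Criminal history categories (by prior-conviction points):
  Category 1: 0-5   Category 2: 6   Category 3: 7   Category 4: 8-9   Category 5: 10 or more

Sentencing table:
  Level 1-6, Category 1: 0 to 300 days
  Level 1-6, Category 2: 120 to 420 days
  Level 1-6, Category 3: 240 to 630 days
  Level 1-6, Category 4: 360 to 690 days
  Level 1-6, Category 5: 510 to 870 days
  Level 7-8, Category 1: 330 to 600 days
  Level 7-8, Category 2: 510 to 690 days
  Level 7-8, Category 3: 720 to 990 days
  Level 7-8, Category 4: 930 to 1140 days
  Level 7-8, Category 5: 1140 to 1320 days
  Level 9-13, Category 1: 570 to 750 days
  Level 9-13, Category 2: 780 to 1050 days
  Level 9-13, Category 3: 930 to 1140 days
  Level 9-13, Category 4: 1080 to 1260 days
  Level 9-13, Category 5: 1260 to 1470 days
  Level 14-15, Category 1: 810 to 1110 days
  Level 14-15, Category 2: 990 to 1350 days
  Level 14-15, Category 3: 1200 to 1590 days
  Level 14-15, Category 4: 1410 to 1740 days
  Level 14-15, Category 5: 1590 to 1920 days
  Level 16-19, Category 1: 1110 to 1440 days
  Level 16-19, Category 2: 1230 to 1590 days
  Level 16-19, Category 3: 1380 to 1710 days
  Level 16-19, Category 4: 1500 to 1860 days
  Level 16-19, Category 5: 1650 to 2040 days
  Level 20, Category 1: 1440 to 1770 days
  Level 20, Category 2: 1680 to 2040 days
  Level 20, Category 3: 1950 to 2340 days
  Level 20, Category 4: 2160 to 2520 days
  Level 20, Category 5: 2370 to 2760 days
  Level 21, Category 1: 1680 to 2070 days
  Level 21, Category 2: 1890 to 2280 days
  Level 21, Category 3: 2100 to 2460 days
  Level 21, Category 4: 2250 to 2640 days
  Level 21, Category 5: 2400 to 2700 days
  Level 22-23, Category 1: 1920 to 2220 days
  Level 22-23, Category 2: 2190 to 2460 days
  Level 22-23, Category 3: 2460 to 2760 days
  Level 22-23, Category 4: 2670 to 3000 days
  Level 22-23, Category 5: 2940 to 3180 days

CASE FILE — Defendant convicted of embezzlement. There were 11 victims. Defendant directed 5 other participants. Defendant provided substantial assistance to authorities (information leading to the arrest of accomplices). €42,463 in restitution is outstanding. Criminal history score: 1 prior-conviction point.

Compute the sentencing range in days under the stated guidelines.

1920-2220 days

Base offense level for embezzlement: 20.
§2 applies: 20 + 2 = 22.
§3 applies: 22 − 4 = 18.
§4 applies (level before this adjustment is 18 ≥ 17, so +5): 18 + 5 = 23.
§5 applies (level before this adjustment is 23 ≥ 19, so +2): 23 + 2 = 25.
Level 25 exceeds the maximum of 23; capped at 23.
Final offense level: 23.
Criminal history: 1 prior point → Category 1 (0-5).
Level 23 falls in the 22-23 band.
Grid: Level 22-23 × Category 1 = 1920-2220 days.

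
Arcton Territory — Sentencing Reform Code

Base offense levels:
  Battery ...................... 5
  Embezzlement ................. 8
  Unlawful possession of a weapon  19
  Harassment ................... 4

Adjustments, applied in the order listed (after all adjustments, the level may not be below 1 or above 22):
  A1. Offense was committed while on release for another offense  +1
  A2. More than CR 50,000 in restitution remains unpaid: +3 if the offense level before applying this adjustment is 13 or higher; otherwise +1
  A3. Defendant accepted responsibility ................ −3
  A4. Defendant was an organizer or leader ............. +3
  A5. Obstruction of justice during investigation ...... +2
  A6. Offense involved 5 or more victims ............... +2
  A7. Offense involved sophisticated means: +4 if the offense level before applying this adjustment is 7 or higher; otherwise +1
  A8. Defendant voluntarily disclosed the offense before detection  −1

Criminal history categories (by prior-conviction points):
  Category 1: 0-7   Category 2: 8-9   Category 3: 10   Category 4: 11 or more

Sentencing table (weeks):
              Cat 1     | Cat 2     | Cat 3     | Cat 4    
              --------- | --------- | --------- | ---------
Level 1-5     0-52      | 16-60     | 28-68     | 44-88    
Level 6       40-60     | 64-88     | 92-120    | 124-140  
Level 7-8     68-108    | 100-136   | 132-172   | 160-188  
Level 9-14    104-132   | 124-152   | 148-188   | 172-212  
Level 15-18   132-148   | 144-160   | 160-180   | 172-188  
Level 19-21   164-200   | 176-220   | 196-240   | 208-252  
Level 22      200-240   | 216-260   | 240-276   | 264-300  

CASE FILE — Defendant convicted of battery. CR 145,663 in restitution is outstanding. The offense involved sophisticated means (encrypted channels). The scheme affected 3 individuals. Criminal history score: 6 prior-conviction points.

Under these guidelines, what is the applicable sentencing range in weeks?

Base offense level for battery: 5.
A2 applies (level before this adjustment is 5 < 13, so +1): 5 + 1 = 6.
A6 does not apply.
A7 applies (level before this adjustment is 6 < 7, so +1): 6 + 1 = 7.
Final offense level: 7.
Criminal history: 6 prior points → Category 1 (0-7).
Level 7 falls in the 7-8 band.
Grid: Level 7-8 × Category 1 = 68-108 weeks.

68-108 weeks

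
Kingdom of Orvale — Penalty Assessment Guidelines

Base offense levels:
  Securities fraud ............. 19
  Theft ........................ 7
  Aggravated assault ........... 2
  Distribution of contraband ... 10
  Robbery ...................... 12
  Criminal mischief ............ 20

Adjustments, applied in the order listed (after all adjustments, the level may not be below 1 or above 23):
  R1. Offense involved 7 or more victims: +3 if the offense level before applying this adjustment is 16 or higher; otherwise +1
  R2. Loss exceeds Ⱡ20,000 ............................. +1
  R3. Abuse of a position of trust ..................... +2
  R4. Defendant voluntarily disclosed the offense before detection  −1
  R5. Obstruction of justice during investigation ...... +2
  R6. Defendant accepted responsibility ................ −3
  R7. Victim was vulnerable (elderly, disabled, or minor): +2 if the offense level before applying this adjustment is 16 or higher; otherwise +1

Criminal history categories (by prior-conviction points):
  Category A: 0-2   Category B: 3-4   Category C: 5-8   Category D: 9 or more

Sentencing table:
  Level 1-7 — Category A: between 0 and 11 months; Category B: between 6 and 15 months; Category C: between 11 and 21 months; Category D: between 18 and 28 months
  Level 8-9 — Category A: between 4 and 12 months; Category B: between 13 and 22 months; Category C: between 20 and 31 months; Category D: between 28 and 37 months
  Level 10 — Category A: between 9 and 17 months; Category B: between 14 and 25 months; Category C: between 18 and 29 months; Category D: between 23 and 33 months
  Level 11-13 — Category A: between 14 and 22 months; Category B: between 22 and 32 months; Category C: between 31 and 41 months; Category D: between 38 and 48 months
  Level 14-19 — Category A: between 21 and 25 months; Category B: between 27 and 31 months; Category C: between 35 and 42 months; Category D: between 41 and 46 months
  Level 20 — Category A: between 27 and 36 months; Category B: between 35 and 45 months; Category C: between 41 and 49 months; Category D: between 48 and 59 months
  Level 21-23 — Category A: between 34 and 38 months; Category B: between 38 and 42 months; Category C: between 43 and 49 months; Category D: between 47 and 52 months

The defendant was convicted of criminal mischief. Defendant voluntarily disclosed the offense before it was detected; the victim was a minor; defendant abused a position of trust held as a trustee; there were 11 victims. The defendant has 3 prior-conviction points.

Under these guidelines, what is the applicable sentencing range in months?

Base offense level for criminal mischief: 20.
R1 applies (level before this adjustment is 20 ≥ 16, so +3): 20 + 3 = 23.
R3 applies: 23 + 2 = 25.
R4 applies: 25 − 1 = 24.
R5 does not apply.
R7 applies (level before this adjustment is 24 ≥ 16, so +2): 24 + 2 = 26.
Level 26 exceeds the maximum of 23; capped at 23.
Final offense level: 23.
Criminal history: 3 prior points → Category B (3-4).
Level 23 falls in the 21-23 band.
Grid: Level 21-23 × Category B = 38-42 months.

38-42 months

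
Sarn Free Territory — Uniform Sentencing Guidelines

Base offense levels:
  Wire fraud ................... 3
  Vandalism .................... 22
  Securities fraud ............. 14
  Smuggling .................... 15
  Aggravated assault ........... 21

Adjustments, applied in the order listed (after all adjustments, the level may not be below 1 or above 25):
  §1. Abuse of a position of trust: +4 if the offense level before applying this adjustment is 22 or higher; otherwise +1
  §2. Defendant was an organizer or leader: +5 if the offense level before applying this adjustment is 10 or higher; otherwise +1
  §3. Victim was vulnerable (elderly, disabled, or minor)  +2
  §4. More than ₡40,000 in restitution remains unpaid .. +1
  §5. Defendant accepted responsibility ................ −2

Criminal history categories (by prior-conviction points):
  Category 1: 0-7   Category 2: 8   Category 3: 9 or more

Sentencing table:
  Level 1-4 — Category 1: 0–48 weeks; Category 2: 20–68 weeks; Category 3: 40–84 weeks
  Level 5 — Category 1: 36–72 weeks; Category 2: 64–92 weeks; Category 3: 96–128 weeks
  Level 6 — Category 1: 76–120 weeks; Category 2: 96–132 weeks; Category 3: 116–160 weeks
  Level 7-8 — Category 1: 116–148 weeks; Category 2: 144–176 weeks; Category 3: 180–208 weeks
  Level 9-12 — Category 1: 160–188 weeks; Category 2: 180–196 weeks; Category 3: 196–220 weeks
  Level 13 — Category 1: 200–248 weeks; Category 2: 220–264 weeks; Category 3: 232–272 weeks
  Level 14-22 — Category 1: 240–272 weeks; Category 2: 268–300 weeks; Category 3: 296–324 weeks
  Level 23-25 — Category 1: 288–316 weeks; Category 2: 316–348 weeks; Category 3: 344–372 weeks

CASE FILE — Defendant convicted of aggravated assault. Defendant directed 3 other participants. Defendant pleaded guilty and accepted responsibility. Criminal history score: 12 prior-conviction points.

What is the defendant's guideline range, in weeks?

344-372 weeks

Base offense level for aggravated assault: 21.
§1 does not apply.
§2 applies (level before this adjustment is 21 ≥ 10, so +5): 21 + 5 = 26.
§5 applies: 26 − 2 = 24.
Final offense level: 24.
Criminal history: 12 prior points → Category 3 (9+).
Level 24 falls in the 23-25 band.
Grid: Level 23-25 × Category 3 = 344-372 weeks.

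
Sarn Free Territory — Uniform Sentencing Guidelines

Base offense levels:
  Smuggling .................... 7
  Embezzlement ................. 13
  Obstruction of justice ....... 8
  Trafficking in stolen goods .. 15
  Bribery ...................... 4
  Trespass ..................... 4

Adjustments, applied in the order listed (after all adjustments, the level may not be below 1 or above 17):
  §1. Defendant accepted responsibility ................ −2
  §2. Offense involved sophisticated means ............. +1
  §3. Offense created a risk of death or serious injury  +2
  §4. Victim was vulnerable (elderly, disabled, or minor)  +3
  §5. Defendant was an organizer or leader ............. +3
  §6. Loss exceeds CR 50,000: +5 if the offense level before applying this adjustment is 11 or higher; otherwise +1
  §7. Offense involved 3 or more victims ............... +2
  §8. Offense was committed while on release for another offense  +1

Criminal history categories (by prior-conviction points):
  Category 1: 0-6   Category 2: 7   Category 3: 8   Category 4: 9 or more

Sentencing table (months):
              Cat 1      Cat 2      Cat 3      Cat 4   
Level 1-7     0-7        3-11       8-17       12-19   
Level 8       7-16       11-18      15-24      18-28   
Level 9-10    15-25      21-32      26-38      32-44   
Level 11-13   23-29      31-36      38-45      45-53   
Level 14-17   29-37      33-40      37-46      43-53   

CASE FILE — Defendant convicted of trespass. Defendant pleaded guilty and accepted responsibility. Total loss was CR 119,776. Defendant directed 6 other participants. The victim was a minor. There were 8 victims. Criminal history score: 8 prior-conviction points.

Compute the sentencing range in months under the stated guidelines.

Base offense level for trespass: 4.
§1 applies: 4 − 2 = 2.
§4 applies: 2 + 3 = 5.
§5 applies: 5 + 3 = 8.
§6 applies (level before this adjustment is 8 < 11, so +1): 8 + 1 = 9.
§7 applies: 9 + 2 = 11.
§8 does not apply.
Final offense level: 11.
Criminal history: 8 prior points → Category 3 (8).
Level 11 falls in the 11-13 band.
Grid: Level 11-13 × Category 3 = 38-45 months.

38-45 months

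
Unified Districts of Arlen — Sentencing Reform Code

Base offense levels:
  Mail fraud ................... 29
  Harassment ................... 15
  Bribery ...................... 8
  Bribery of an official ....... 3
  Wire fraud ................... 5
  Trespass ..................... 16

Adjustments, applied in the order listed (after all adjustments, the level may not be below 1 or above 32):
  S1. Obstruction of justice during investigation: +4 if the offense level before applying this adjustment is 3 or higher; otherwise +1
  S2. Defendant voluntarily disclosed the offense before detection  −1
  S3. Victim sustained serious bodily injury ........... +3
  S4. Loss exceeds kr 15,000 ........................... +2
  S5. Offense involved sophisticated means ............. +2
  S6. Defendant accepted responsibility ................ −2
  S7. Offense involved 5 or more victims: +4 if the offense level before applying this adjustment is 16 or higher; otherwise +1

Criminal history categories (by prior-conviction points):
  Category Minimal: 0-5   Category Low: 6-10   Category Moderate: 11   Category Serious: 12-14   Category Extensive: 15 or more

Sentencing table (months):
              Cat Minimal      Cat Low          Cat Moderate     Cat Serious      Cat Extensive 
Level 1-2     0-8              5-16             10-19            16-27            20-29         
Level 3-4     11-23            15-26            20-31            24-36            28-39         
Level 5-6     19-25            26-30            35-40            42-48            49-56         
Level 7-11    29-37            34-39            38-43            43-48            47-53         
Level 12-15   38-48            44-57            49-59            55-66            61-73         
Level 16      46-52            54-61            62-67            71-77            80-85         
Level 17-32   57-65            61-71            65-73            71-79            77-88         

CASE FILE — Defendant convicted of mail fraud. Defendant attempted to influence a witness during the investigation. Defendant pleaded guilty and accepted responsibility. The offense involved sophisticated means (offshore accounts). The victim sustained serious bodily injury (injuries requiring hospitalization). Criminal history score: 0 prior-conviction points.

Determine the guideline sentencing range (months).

Base offense level for mail fraud: 29.
S1 applies (level before this adjustment is 29 ≥ 3, so +4): 29 + 4 = 33.
S2 does not apply.
S3 applies: 33 + 3 = 36.
S4 does not apply.
S5 applies: 36 + 2 = 38.
S6 applies: 38 − 2 = 36.
Level 36 exceeds the maximum of 32; capped at 32.
Final offense level: 32.
Criminal history: 0 prior points → Category Minimal (0-5).
Level 32 falls in the 17-32 band.
Grid: Level 17-32 × Category Minimal = 57-65 months.

57-65 months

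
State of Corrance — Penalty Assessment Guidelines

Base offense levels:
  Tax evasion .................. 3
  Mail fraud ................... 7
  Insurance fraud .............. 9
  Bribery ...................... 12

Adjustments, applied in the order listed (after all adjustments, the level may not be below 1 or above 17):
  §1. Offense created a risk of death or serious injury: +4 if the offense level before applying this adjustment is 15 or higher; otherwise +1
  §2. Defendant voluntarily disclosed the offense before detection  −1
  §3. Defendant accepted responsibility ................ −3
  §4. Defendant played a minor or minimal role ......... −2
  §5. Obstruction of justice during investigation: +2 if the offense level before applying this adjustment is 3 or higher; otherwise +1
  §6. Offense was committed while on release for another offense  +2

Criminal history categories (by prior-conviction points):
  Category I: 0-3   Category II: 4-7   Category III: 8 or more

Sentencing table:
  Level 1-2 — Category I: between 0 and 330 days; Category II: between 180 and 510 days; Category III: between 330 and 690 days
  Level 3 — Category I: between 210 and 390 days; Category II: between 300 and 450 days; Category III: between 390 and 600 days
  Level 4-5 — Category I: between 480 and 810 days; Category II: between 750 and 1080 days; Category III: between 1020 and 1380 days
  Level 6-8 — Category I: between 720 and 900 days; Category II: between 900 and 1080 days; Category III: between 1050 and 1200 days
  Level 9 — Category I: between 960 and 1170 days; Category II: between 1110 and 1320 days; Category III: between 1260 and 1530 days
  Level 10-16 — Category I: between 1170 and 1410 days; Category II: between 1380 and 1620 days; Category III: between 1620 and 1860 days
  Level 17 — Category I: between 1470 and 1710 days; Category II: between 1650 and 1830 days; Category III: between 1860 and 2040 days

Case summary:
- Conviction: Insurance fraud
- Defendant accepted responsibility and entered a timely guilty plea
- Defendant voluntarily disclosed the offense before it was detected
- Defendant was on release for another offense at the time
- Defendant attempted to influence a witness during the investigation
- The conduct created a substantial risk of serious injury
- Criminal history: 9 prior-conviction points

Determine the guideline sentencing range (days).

1620-1860 days

Base offense level for insurance fraud: 9.
§1 applies (level before this adjustment is 9 < 15, so +1): 9 + 1 = 10.
§2 applies: 10 − 1 = 9.
§3 applies: 9 − 3 = 6.
§5 applies (level before this adjustment is 6 ≥ 3, so +2): 6 + 2 = 8.
§6 applies: 8 + 2 = 10.
Final offense level: 10.
Criminal history: 9 prior points → Category III (8+).
Level 10 falls in the 10-16 band.
Grid: Level 10-16 × Category III = 1620-1860 days.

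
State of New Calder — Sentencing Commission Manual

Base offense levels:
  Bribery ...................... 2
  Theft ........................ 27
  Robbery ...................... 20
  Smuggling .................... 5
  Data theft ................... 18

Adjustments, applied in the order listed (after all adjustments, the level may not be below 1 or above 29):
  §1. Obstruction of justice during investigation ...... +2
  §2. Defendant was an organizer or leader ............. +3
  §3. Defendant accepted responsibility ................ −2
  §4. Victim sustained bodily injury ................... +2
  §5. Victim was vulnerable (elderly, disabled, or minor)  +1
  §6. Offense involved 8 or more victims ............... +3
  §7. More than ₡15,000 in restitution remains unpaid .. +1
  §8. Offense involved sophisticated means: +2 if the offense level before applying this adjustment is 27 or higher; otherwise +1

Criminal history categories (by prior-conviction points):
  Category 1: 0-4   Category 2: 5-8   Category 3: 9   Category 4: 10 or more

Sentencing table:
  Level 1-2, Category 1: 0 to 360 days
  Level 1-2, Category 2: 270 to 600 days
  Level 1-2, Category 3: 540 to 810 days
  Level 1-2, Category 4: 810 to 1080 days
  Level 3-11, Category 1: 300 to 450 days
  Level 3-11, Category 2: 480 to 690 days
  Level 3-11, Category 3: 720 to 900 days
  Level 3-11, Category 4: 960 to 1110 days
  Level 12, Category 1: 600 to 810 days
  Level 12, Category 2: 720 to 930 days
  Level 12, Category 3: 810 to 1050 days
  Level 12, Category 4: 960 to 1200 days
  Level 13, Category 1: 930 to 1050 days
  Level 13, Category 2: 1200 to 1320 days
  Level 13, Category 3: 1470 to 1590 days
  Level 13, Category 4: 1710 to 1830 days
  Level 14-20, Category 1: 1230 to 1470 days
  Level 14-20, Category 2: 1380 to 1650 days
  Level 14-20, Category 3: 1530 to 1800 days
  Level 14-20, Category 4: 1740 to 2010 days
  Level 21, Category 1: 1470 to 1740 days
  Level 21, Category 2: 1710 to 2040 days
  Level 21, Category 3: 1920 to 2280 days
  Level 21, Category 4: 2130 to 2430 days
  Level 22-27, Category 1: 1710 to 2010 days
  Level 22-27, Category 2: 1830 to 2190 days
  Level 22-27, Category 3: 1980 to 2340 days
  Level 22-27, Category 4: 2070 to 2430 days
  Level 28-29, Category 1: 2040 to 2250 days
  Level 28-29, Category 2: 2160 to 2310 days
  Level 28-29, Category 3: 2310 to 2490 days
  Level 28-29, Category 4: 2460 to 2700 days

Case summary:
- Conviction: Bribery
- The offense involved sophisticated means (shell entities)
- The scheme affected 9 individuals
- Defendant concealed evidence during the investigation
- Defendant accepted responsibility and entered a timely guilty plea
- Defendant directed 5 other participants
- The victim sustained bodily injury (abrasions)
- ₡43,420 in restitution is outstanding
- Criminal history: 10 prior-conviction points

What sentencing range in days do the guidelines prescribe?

960-1200 days

Base offense level for bribery: 2.
§1 applies: 2 + 2 = 4.
§2 applies: 4 + 3 = 7.
§3 applies: 7 − 2 = 5.
§4 applies: 5 + 2 = 7.
§6 applies: 7 + 3 = 10.
§7 applies: 10 + 1 = 11.
§8 applies (level before this adjustment is 11 < 27, so +1): 11 + 1 = 12.
Final offense level: 12.
Criminal history: 10 prior points → Category 4 (10+).
Level 12 falls in the 12 band.
Grid: Level 12 × Category 4 = 960-1200 days.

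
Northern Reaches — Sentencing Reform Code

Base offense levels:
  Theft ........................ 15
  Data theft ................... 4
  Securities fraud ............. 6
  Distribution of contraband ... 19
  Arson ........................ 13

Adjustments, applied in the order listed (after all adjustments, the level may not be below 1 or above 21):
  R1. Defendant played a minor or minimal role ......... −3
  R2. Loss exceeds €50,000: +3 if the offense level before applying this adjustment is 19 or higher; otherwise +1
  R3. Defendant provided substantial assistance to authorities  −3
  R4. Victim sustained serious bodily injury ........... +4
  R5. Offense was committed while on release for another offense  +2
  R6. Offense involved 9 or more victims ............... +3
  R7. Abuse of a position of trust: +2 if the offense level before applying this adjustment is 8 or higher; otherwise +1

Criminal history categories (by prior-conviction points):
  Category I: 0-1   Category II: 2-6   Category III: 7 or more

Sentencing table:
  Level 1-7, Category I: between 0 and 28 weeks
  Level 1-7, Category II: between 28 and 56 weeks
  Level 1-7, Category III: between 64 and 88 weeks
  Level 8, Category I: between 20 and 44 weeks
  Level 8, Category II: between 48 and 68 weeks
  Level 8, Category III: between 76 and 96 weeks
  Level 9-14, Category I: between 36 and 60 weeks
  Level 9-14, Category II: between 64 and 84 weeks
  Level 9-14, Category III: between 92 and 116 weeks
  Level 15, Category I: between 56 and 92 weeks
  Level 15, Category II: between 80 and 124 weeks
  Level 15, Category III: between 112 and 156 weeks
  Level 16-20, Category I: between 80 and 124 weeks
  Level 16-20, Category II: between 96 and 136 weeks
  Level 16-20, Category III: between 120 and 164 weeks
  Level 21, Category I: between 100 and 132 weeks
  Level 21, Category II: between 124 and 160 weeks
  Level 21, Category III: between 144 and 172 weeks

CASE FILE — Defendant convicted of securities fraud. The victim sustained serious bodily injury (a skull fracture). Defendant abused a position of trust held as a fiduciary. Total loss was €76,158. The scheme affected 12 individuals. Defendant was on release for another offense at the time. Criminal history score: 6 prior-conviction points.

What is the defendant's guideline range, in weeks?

Base offense level for securities fraud: 6.
R2 applies (level before this adjustment is 6 < 19, so +1): 6 + 1 = 7.
R3 does not apply.
R4 applies: 7 + 4 = 11.
R5 applies: 11 + 2 = 13.
R6 applies: 13 + 3 = 16.
R7 applies (level before this adjustment is 16 ≥ 8, so +2): 16 + 2 = 18.
Final offense level: 18.
Criminal history: 6 prior points → Category II (2-6).
Level 18 falls in the 16-20 band.
Grid: Level 16-20 × Category II = 96-136 weeks.

96-136 weeks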